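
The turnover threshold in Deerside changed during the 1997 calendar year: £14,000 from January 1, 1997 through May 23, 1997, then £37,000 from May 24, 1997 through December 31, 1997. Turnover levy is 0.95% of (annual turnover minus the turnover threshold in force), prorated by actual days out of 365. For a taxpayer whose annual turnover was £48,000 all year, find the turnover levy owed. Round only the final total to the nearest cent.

£190.10

January 1 – May 23, 1997: 143 days, exemption £14,000 → (£48,000 − £14,000) × 0.95% × 143/365 = £126.5452
May 24 – December 31, 1997: 222 days, exemption £37,000 → (£48,000 − £37,000) × 0.95% × 222/365 = £63.5589
Total = £190.1041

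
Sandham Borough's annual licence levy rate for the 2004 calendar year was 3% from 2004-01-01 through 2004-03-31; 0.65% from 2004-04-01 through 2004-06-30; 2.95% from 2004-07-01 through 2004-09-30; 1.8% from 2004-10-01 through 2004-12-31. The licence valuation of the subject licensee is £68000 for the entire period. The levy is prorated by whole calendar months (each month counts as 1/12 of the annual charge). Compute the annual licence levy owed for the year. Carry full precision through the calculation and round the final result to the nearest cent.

2004-01-01 to 2004-03-31: 3 months at 3% → £68000 × 3% × 3/12 = £510.0000
2004-04-01 to 2004-06-30: 3 months at 0.65% → £68000 × 0.65% × 3/12 = £110.5000
2004-07-01 to 2004-09-30: 3 months at 2.95% → £68000 × 2.95% × 3/12 = £501.5000
2004-10-01 to 2004-12-31: 3 months at 1.8% → £68000 × 1.8% × 3/12 = £306.0000
Total = £1428.0000

£1428.00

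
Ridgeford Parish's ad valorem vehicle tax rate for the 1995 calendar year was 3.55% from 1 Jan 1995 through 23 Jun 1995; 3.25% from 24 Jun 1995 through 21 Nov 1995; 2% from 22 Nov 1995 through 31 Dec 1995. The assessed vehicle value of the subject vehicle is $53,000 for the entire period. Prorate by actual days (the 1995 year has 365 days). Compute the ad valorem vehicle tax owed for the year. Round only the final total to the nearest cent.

1 Jan – 23 Jun 1995: 174 days at 3.55% → $53,000 × 3.55% × 174/365 = $896.9342
24 Jun – 21 Nov 1995: 151 days at 3.25% → $53,000 × 3.25% × 151/365 = $712.5959
22 Nov – 31 Dec 1995: 40 days at 2% → $53,000 × 2% × 40/365 = $116.1644
Total = $1,725.6945

$1,725.69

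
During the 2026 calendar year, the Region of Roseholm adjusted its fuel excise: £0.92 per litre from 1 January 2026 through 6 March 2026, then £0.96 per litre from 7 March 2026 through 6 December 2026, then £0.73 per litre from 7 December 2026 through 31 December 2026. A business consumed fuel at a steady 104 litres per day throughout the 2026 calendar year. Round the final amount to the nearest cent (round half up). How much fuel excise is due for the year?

1 January – 6 March 2026: 65 days × 104 litres/day = 6,760 litres at £0.92/litre → £6219.20
7 March – 6 December 2026: 275 days × 104 litres/day = 28,600 litres at £0.96/litre → £27456.00
7 December – 31 December 2026: 25 days × 104 litres/day = 2,600 litres at £0.73/litre → £1898.00

£35573.20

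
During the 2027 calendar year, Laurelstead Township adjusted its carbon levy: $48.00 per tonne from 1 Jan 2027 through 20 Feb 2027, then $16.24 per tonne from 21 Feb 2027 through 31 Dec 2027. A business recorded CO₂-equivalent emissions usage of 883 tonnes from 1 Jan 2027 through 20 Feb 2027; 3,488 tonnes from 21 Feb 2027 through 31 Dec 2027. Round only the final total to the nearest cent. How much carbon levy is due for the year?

$99,029.12

1 Jan – 20 Feb 2027: 883 tonnes at $48.00/tonne → $42,384.00
21 Feb – 31 Dec 2027: 3,488 tonnes at $16.24/tonne → $56,645.12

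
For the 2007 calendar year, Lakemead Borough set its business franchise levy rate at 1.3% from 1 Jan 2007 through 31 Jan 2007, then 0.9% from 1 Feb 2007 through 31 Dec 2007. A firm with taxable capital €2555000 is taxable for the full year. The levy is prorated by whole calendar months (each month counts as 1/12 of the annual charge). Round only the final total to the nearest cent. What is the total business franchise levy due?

1 Jan – 31 Jan 2007: 1 month at 1.3% → €2555000 × 1.3% × 1/12 = €2767.9167
1 Feb – 31 Dec 2007: 11 months at 0.9% → €2555000 × 0.9% × 11/12 = €21078.7500
Total = €23846.6667

€23846.67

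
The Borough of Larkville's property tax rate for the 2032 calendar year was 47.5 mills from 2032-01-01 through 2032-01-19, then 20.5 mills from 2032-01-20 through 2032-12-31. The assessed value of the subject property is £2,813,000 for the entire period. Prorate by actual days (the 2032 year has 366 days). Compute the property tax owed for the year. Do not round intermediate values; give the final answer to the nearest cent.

2032-01-01 to 2032-01-19: 19 days at 47.5 mills → £2,813,000 × 4.75% × 19/366 = £6,936.4276
2032-01-20 to 2032-12-31: 347 days at 20.5 mills → £2,813,000 × 2.05% × 347/366 = £54,672.8839
Total = £61,609.3115

£61,609.31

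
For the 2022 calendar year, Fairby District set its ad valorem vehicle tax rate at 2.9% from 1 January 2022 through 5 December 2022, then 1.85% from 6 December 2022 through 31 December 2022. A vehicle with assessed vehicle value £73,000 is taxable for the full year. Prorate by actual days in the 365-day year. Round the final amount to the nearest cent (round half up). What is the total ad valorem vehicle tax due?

£2,062.40

1 January – 5 December 2022: 339 days at 2.9% → £73,000 × 2.9% × 339/365 = £1,966.2000
6 December – 31 December 2022: 26 days at 1.85% → £73,000 × 1.85% × 26/365 = £96.2000
Total = £2,062.4000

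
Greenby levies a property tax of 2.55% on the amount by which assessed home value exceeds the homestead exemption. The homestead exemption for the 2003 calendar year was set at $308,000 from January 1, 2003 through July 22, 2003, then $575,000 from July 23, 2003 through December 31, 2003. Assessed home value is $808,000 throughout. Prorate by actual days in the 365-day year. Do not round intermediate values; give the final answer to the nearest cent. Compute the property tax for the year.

$9,728.15

January 1 – July 22, 2003: 203 days, exemption $308,000 → ($808,000 − $308,000) × 2.55% × 203/365 = $7,091.0959
July 23 – December 31, 2003: 162 days, exemption $575,000 → ($808,000 − $575,000) × 2.55% × 162/365 = $2,637.0493
Total = $9,728.1452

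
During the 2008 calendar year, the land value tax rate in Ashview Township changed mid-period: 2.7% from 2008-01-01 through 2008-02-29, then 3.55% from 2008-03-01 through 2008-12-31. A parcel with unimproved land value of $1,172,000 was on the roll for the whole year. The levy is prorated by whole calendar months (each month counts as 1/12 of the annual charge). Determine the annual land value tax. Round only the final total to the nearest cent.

2008-01-01 to 2008-02-29: 2 months at 2.7% → $1,172,000 × 2.7% × 2/12 = $5,274.0000
2008-03-01 to 2008-12-31: 10 months at 3.55% → $1,172,000 × 3.55% × 10/12 = $34,671.6667
Total = $39,945.6667

$39,945.67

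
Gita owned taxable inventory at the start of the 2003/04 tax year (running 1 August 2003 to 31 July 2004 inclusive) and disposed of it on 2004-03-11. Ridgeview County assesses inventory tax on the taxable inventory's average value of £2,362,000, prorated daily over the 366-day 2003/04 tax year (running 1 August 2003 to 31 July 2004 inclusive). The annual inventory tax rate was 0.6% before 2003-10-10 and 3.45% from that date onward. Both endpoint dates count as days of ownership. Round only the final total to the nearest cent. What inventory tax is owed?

£36,998.21

2003-08-01 to 2003-10-09: 70 days at 0.6% → £2,362,000 × 0.6% × 70/366 = £2,710.4918
2003-10-10 to 2004-03-11: 154 days at 3.45% → £2,362,000 × 3.45% × 154/366 = £34,287.7213
Total = £36,998.2131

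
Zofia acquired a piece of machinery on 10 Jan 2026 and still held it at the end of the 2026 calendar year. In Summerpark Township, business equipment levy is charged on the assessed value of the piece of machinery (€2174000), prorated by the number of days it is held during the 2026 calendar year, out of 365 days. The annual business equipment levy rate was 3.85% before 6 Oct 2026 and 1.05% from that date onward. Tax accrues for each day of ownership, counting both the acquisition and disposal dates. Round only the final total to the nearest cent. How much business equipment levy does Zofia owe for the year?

10 Jan – 5 Oct 2026: 269 days at 3.85% → €2174000 × 3.85% × 269/365 = €61685.0164
6 Oct – 31 Dec 2026: 87 days at 1.05% → €2174000 × 1.05% × 87/365 = €5440.9562
Total = €67125.9726

€67125.97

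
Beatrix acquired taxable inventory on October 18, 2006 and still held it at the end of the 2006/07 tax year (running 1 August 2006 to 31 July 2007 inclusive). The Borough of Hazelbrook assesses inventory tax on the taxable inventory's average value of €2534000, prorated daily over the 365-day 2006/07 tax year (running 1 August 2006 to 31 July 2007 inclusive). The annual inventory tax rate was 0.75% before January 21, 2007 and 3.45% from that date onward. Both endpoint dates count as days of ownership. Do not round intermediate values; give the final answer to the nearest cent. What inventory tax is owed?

October 18, 2006 – January 20, 2007: 95 days at 0.75% → €2534000 × 0.75% × 95/365 = €4946.5068
January 21 – July 31, 2007: 192 days at 3.45% → €2534000 × 3.45% × 192/365 = €45986.8932
Total = €50933.4000

€50933.40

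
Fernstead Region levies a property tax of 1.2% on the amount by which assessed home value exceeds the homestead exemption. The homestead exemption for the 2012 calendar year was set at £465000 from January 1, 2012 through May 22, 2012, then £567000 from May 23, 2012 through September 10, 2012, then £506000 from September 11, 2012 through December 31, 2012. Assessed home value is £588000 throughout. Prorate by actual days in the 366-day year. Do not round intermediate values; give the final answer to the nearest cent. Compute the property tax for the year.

£954.23

January 1 – May 22, 2012: 143 days, exemption £465000 → (£588000 − £465000) × 1.2% × 143/366 = £576.6885
May 23 – September 10, 2012: 111 days, exemption £567000 → (£588000 − £567000) × 1.2% × 111/366 = £76.4262
September 11 – December 31, 2012: 112 days, exemption £506000 → (£588000 − £506000) × 1.2% × 112/366 = £301.1148
Total = £954.2295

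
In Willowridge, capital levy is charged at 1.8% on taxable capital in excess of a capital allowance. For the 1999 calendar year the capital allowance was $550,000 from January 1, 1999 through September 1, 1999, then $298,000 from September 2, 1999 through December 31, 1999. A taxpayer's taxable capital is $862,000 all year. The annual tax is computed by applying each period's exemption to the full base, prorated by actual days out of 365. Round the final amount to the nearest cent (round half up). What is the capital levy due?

January 1 – September 1, 1999: 244 days, exemption $550,000 → ($862,000 − $550,000) × 1.8% × 244/365 = $3,754.2575
September 2 – December 31, 1999: 121 days, exemption $298,000 → ($862,000 − $298,000) × 1.8% × 121/365 = $3,365.4575
Total = $7,119.7151

$7,119.72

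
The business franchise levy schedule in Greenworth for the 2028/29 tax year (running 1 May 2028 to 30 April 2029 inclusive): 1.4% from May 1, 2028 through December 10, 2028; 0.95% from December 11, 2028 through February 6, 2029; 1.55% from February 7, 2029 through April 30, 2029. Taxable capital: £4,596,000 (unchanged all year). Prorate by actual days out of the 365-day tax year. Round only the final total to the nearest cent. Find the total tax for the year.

May 1 – December 10, 2028: 224 days at 1.4% → £4,596,000 × 1.4% × 224/365 = £39,487.8247
December 11, 2028 – February 6, 2029: 58 days at 0.95% → £4,596,000 × 0.95% × 58/365 = £6,938.0712
February 7 – April 30, 2029: 83 days at 1.55% → £4,596,000 × 1.55% × 83/365 = £16,199.3260
Total = £62,625.2219

£62,625.22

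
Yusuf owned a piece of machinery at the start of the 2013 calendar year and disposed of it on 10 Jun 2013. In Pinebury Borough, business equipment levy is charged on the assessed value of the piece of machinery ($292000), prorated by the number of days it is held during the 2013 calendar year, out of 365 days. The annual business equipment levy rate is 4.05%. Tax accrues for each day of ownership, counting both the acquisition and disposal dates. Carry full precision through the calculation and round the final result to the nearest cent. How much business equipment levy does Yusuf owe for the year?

Days held (1 Jan – 10 Jun 2013): 161 out of 365
Tax = $292000 × 4.05% × 161/365 = $5216.4000

$5216.40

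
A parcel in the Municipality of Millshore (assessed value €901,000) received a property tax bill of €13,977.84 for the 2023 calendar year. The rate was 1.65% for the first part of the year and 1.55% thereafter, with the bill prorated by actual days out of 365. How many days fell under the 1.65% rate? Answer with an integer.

5 days

Let d = days at the first rate; then 365 − d days at the second rate.
€901,000 × [1.65%·d + 1.55%·(365−d)] / 365 = €13,977.84
Solving gives d = 5, so the new rate took effect on 6 January 2023.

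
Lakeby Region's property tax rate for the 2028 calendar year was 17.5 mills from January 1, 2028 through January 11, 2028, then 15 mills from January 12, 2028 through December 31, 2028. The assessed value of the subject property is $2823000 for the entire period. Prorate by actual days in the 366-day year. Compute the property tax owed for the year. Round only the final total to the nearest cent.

January 1 – January 11, 2028: 11 days at 17.5 mills → $2823000 × 1.75% × 11/366 = $1484.7746
January 12 – December 31, 2028: 355 days at 15 mills → $2823000 × 1.5% × 355/366 = $41072.3361
Total = $42557.1107

$42557.11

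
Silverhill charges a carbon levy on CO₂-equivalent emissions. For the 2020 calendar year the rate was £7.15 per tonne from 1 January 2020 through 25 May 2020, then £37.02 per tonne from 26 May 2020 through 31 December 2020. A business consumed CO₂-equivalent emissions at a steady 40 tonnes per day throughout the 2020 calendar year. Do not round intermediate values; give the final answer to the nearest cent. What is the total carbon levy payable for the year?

£367532.00

1 January – 25 May 2020: 146 days × 40 tonnes/day = 5,840 tonnes at £7.15/tonne → £41756.00
26 May – 31 December 2020: 220 days × 40 tonnes/day = 8,800 tonnes at £37.02/tonne → £325776.00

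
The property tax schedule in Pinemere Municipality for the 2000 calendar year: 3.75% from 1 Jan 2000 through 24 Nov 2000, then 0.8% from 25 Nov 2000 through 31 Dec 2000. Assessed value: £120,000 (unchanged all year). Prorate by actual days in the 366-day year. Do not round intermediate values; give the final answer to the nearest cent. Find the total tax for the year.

£4,142.13

1 Jan – 24 Nov 2000: 329 days at 3.75% → £120,000 × 3.75% × 329/366 = £4,045.0820
25 Nov – 31 Dec 2000: 37 days at 0.8% → £120,000 × 0.8% × 37/366 = £97.0492
Total = £4,142.1311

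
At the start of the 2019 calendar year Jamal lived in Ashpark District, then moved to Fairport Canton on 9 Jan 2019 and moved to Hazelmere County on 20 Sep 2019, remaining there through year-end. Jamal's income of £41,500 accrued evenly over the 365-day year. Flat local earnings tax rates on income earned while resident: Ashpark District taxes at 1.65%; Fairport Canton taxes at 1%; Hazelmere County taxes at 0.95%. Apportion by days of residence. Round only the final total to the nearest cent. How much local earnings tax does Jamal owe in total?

Ashpark District, 1 Jan – 8 Jan 2019: 8 days → £41,500 × 1.65% × 8/365 = £15.0082
Fairport Canton, 9 Jan – 19 Sep 2019: 254 days → £41,500 × 1% × 254/365 = £288.7945
Hazelmere County, 20 Sep – 31 Dec 2019: 103 days → £41,500 × 0.95% × 103/365 = £111.2541
Total = £415.0568

£415.06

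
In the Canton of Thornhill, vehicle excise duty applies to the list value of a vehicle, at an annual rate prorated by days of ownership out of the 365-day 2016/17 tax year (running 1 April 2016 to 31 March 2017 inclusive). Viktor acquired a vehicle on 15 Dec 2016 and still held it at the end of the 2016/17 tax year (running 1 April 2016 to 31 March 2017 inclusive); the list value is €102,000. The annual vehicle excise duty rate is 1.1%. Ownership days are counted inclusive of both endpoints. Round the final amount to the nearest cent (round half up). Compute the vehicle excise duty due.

€328.92

Days held (15 Dec 2016 – 31 Mar 2017): 107 out of 365
Tax = €102,000 × 1.1% × 107/365 = €328.9151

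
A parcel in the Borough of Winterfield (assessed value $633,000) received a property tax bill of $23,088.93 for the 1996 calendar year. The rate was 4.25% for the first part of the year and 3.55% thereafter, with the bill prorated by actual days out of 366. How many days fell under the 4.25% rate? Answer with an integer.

Let d = days at the first rate; then 366 − d days at the second rate.
$633,000 × [4.25%·d + 3.55%·(366−d)] / 366 = $23,088.93
Solving gives d = 51, so the new rate took effect on February 21, 1996.

51 days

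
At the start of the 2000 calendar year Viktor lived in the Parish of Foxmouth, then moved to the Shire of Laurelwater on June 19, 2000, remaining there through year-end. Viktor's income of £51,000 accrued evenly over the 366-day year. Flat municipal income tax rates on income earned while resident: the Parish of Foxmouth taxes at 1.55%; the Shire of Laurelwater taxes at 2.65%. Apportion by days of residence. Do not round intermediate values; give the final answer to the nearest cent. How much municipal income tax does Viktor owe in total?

£1,090.93

The Parish of Foxmouth, January 1 – June 18, 2000: 170 days → £51,000 × 1.55% × 170/366 = £367.1721
The Shire of Laurelwater, June 19 – December 31, 2000: 196 days → £51,000 × 2.65% × 196/366 = £723.7541
Total = £1,090.9262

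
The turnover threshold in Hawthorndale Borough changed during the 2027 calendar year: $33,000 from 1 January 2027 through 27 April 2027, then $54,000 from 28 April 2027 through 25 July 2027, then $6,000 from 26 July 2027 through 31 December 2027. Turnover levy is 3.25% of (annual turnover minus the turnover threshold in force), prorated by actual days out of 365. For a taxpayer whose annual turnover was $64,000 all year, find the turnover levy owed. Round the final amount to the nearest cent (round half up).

$1,223.34

1 January – 27 April 2027: 117 days, exemption $33,000 → ($64,000 − $33,000) × 3.25% × 117/365 = $322.9521
28 April – 25 July 2027: 89 days, exemption $54,000 → ($64,000 − $54,000) × 3.25% × 89/365 = $79.2466
26 July – 31 December 2027: 159 days, exemption $6,000 → ($64,000 − $6,000) × 3.25% × 159/365 = $821.1370
Total = $1,223.3356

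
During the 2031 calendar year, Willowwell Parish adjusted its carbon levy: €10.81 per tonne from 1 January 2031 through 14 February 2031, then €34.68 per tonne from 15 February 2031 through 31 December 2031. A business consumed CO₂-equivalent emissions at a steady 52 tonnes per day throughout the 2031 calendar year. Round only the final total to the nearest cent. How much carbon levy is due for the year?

€602,370.60

1 January – 14 February 2031: 45 days × 52 tonnes/day = 2,340 tonnes at €10.81/tonne → €25,295.40
15 February – 31 December 2031: 320 days × 52 tonnes/day = 16,640 tonnes at €34.68/tonne → €577,075.20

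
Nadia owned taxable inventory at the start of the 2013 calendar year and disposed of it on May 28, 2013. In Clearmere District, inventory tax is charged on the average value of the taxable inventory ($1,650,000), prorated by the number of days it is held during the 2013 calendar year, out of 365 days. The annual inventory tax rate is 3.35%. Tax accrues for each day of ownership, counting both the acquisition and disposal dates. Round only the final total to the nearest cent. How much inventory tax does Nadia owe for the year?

$22,412.88

Days held (January 1 – May 28, 2013): 148 out of 365
Tax = $1,650,000 × 3.35% × 148/365 = $22,412.8767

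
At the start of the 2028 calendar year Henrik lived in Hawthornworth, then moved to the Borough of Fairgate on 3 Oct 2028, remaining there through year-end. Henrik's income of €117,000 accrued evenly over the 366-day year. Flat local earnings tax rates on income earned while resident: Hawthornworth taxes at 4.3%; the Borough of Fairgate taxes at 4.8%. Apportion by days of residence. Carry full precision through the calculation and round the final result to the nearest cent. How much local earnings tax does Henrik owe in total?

€5,174.85

Hawthornworth, 1 Jan – 2 Oct 2028: 276 days → €117,000 × 4.3% × 276/366 = €3,793.8689
The Borough of Fairgate, 3 Oct – 31 Dec 2028: 90 days → €117,000 × 4.8% × 90/366 = €1,380.9836
Total = €5,174.8525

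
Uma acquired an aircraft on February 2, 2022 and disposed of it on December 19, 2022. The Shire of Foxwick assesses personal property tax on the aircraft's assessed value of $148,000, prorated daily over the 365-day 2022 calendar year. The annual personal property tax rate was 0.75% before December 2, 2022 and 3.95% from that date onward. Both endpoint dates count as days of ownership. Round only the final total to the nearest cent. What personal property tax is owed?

$1,209.75

February 2 – December 1, 2022: 303 days at 0.75% → $148,000 × 0.75% × 303/365 = $921.4521
December 2 – December 19, 2022: 18 days at 3.95% → $148,000 × 3.95% × 18/365 = $288.2959
Total = $1,209.7479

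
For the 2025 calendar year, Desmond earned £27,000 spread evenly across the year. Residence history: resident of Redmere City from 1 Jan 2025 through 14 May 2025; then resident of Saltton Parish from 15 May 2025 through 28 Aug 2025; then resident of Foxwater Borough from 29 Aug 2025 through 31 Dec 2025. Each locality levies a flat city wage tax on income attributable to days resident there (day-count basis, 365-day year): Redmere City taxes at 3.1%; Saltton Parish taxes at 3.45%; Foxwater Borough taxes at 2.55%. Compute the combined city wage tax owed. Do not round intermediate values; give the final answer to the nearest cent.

Redmere City, 1 Jan – 14 May 2025: 134 days → £27,000 × 3.1% × 134/365 = £307.2822
Saltton Parish, 15 May – 28 Aug 2025: 106 days → £27,000 × 3.45% × 106/365 = £270.5178
Foxwater Borough, 29 Aug – 31 Dec 2025: 125 days → £27,000 × 2.55% × 125/365 = £235.7877
Total = £813.5877

£813.59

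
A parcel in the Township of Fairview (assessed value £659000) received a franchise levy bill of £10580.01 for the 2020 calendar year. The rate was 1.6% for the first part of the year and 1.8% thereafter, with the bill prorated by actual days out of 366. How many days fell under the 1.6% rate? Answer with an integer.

Let d = days at the first rate; then 366 − d days at the second rate.
£659000 × [1.6%·d + 1.8%·(366−d)] / 366 = £10580.01
Solving gives d = 356, so the new rate took effect on 22 December 2020.

356 days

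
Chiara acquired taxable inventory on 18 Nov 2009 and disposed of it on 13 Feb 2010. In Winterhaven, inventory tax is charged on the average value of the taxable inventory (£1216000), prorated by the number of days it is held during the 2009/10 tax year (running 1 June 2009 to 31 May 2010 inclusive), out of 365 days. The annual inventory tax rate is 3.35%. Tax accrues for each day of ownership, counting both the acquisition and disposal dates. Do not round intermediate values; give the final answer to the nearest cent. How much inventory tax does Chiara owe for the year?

Days held (18 Nov 2009 – 13 Feb 2010): 88 out of 365
Tax = £1216000 × 3.35% × 88/365 = £9821.2822

£9821.28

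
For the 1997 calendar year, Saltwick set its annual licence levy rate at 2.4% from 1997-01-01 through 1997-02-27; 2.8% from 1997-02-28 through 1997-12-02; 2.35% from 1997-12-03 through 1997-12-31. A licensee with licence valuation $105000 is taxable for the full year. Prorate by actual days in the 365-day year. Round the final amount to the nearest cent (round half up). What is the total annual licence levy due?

1997-01-01 to 1997-02-27: 58 days at 2.4% → $105000 × 2.4% × 58/365 = $400.4384
1997-02-28 to 1997-12-02: 278 days at 2.8% → $105000 × 2.8% × 278/365 = $2239.2329
1997-12-03 to 1997-12-31: 29 days at 2.35% → $105000 × 2.35% × 29/365 = $196.0479
Total = $2835.7192

$2835.72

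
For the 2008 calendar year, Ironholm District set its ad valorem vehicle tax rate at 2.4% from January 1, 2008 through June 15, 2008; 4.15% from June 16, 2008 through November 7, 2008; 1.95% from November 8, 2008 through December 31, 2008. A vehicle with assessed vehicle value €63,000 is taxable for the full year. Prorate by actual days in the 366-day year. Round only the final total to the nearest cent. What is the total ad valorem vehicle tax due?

January 1 – June 15, 2008: 167 days at 2.4% → €63,000 × 2.4% × 167/366 = €689.9016
June 16 – November 7, 2008: 145 days at 4.15% → €63,000 × 4.15% × 145/366 = €1,035.7992
November 8 – December 31, 2008: 54 days at 1.95% → €63,000 × 1.95% × 54/366 = €181.2541
Total = €1,906.9549

€1,906.95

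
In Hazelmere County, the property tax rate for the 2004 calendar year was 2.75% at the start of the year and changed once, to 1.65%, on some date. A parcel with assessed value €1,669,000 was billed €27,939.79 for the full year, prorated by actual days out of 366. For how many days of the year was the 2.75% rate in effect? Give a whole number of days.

Let d = days at the first rate; then 366 − d days at the second rate.
€1,669,000 × [2.75%·d + 1.65%·(366−d)] / 366 = €27,939.79
Solving gives d = 8, so the new rate took effect on January 9, 2004.

8 days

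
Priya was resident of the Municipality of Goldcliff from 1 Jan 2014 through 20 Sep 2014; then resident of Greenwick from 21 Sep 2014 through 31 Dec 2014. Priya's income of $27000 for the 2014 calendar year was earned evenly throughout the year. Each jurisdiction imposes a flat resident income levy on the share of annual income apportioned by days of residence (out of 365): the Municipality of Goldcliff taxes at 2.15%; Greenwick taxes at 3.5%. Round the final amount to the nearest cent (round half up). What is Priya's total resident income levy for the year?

The Municipality of Goldcliff, 1 Jan – 20 Sep 2014: 263 days → $27000 × 2.15% × 263/365 = $418.2781
Greenwick, 21 Sep – 31 Dec 2014: 102 days → $27000 × 3.5% × 102/365 = $264.0822
Total = $682.3603

$682.36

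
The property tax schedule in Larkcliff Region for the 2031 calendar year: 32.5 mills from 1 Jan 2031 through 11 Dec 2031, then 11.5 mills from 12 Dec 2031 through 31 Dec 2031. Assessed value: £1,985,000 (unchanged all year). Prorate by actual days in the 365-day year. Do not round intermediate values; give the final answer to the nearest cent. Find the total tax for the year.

1 Jan – 11 Dec 2031: 345 days at 32.5 mills → £1,985,000 × 3.25% × 345/365 = £60,977.5685
12 Dec – 31 Dec 2031: 20 days at 11.5 mills → £1,985,000 × 1.15% × 20/365 = £1,250.8219
Total = £62,228.3904

£62,228.39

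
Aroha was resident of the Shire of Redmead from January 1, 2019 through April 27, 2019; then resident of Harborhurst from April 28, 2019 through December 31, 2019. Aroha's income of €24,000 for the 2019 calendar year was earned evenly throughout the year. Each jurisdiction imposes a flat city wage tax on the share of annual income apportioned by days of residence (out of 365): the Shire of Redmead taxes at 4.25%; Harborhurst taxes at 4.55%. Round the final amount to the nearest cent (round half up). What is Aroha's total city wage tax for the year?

€1,068.92

The Shire of Redmead, January 1 – April 27, 2019: 117 days → €24,000 × 4.25% × 117/365 = €326.9589
Harborhurst, April 28 – December 31, 2019: 248 days → €24,000 × 4.55% × 248/365 = €741.9616
Total = €1,068.9205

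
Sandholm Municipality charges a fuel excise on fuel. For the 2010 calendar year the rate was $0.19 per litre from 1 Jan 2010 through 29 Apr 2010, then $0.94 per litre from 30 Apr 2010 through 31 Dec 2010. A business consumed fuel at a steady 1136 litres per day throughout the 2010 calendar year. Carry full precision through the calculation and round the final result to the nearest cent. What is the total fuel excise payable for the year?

1 Jan – 29 Apr 2010: 119 days × 1136 litres/day = 135,184 litres at $0.19/litre → $25,684.96
30 Apr – 31 Dec 2010: 246 days × 1136 litres/day = 279,456 litres at $0.94/litre → $262,688.64

$288,373.60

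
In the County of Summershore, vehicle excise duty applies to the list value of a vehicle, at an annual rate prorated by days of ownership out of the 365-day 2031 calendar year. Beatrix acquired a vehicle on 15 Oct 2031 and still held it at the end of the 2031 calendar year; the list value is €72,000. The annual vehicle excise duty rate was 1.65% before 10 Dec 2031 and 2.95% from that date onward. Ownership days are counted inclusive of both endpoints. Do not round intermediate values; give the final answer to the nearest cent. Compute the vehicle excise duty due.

15 Oct – 9 Dec 2031: 56 days at 1.65% → €72,000 × 1.65% × 56/365 = €182.2685
10 Dec – 31 Dec 2031: 22 days at 2.95% → €72,000 × 2.95% × 22/365 = €128.0219
Total = €310.2904

€310.29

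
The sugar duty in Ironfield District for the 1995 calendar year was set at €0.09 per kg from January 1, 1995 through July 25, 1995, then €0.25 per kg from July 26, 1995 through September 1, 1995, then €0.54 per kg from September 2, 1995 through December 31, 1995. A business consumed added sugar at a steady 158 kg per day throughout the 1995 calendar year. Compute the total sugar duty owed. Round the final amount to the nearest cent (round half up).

January 1 – July 25, 1995: 206 days × 158 kg/day = 32,548 kg at €0.09/kg → €2,929.32
July 26 – September 1, 1995: 38 days × 158 kg/day = 6,004 kg at €0.25/kg → €1,501.00
September 2 – December 31, 1995: 121 days × 158 kg/day = 19,118 kg at €0.54/kg → €10,323.72

€14,754.04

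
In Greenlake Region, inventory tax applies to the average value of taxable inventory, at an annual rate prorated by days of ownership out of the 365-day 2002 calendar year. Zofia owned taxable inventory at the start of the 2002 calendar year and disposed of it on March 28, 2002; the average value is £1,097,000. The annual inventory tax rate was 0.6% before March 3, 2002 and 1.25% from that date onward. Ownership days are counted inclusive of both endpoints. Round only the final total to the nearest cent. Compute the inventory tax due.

£2,076.79

January 1 – March 2, 2002: 61 days at 0.6% → £1,097,000 × 0.6% × 61/365 = £1,100.0055
March 3 – March 28, 2002: 26 days at 1.25% → £1,097,000 × 1.25% × 26/365 = £976.7808
Total = £2,076.7863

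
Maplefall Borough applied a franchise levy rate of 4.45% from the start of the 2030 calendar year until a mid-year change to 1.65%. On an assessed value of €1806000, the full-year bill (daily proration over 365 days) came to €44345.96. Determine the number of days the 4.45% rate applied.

Let d = days at the first rate; then 365 − d days at the second rate.
€1806000 × [4.45%·d + 1.65%·(365−d)] / 365 = €44345.96
Solving gives d = 105, so the new rate took effect on 16 April 2030.

105 days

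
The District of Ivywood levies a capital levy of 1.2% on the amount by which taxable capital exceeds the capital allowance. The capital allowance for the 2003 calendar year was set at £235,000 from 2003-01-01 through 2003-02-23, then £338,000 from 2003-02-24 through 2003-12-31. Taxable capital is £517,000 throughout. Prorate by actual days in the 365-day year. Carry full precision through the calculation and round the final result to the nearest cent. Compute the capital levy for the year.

£2,330.86

2003-01-01 to 2003-02-23: 54 days, exemption £235,000 → (£517,000 − £235,000) × 1.2% × 54/365 = £500.6466
2003-02-24 to 2003-12-31: 311 days, exemption £338,000 → (£517,000 − £338,000) × 1.2% × 311/365 = £1,830.2137
Total = £2,330.8603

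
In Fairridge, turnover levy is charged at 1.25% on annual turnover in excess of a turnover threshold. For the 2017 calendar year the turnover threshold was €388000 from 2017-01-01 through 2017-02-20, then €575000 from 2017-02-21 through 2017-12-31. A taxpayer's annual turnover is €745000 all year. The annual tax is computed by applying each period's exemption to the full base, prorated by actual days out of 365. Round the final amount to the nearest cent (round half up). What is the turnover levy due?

2017-01-01 to 2017-02-20: 51 days, exemption €388000 → (€745000 − €388000) × 1.25% × 51/365 = €623.5274
2017-02-21 to 2017-12-31: 314 days, exemption €575000 → (€745000 − €575000) × 1.25% × 314/365 = €1828.0822
Total = €2451.6096

€2451.61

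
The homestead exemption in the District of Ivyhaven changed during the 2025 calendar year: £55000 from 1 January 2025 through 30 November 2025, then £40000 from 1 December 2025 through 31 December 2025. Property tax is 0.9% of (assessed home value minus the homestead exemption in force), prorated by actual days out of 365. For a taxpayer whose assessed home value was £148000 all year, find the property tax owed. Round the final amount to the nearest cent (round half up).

£848.47

1 January – 30 November 2025: 334 days, exemption £55000 → (£148000 − £55000) × 0.9% × 334/365 = £765.9123
1 December – 31 December 2025: 31 days, exemption £40000 → (£148000 − £40000) × 0.9% × 31/365 = £82.5534
Total = £848.4658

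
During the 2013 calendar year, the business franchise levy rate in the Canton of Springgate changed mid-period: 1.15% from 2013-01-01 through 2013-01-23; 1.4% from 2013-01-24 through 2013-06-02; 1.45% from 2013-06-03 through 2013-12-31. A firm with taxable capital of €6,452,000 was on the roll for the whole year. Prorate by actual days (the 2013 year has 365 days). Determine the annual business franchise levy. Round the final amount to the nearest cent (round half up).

€91,185.32

2013-01-01 to 2013-01-23: 23 days at 1.15% → €6,452,000 × 1.15% × 23/365 = €4,675.4904
2013-01-24 to 2013-06-02: 130 days at 1.4% → €6,452,000 × 1.4% × 130/365 = €32,171.6164
2013-06-03 to 2013-12-31: 212 days at 1.45% → €6,452,000 × 1.45% × 212/365 = €54,338.2137
Total = €91,185.3205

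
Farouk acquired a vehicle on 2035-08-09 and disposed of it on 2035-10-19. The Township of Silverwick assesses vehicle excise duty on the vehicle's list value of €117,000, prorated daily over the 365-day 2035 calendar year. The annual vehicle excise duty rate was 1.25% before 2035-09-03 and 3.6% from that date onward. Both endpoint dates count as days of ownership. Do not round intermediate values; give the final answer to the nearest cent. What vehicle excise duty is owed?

2035-08-09 to 2035-09-02: 25 days at 1.25% → €117,000 × 1.25% × 25/365 = €100.1712
2035-09-03 to 2035-10-19: 47 days at 3.6% → €117,000 × 3.6% × 47/365 = €542.3671
Total = €642.5384

€642.54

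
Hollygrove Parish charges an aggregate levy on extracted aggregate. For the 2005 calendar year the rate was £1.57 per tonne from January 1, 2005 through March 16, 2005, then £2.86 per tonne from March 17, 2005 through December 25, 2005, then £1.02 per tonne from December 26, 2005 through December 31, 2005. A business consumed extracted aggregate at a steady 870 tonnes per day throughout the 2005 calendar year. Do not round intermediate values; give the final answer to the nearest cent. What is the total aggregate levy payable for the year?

£814415.70

January 1 – March 16, 2005: 75 days × 870 tonnes/day = 65,250 tonnes at £1.57/tonne → £102442.50
March 17 – December 25, 2005: 284 days × 870 tonnes/day = 247,080 tonnes at £2.86/tonne → £706648.80
December 26 – December 31, 2005: 6 days × 870 tonnes/day = 5,220 tonnes at £1.02/tonne → £5324.40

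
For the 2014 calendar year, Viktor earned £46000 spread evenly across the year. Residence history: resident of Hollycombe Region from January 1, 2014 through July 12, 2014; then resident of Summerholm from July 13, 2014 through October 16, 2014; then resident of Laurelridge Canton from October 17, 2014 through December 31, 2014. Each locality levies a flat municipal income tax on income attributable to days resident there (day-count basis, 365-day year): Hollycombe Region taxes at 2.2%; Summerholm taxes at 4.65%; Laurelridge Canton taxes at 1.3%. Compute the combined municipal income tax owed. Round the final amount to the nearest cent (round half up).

£1222.21

Hollycombe Region, January 1 – July 12, 2014: 193 days → £46000 × 2.2% × 193/365 = £535.1123
Summerholm, July 13 – October 16, 2014: 96 days → £46000 × 4.65% × 96/365 = £562.5863
Laurelridge Canton, October 17 – December 31, 2014: 76 days → £46000 × 1.3% × 76/365 = £124.5151
Total = £1222.2137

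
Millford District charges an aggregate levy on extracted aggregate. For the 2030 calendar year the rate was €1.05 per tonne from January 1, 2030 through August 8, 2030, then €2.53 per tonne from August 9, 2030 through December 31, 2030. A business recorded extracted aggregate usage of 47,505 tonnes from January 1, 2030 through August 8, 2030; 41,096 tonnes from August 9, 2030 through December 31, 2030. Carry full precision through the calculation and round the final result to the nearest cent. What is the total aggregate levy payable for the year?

€153853.13

January 1 – August 8, 2030: 47,505 tonnes at €1.05/tonne → €49880.25
August 9 – December 31, 2030: 41,096 tonnes at €2.53/tonne → €103972.88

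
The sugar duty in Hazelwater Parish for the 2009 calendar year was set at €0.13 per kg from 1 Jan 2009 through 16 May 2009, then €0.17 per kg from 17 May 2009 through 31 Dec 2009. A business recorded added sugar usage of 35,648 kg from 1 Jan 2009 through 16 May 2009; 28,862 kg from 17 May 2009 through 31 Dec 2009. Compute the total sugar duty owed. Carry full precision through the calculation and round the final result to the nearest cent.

€9,540.78

1 Jan – 16 May 2009: 35,648 kg at €0.13/kg → €4,634.24
17 May – 31 Dec 2009: 28,862 kg at €0.17/kg → €4,906.54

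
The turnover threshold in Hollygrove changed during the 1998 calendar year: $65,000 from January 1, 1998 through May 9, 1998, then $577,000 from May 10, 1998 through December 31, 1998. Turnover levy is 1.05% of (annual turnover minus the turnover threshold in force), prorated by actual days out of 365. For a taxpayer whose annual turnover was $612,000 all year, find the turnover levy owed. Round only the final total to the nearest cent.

$2,267.51

January 1 – May 9, 1998: 129 days, exemption $65,000 → ($612,000 − $65,000) × 1.05% × 129/365 = $2,029.8945
May 10 – December 31, 1998: 236 days, exemption $577,000 → ($612,000 − $577,000) × 1.05% × 236/365 = $237.6164
Total = $2,267.5110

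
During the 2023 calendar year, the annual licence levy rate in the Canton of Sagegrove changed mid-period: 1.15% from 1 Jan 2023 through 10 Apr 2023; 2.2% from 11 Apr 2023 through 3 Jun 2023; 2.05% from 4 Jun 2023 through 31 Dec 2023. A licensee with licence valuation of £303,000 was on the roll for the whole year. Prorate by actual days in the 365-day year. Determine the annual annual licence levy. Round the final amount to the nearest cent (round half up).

£5,531.62

1 Jan – 10 Apr 2023: 100 days at 1.15% → £303,000 × 1.15% × 100/365 = £954.6575
11 Apr – 3 Jun 2023: 54 days at 2.2% → £303,000 × 2.2% × 54/365 = £986.2027
4 Jun – 31 Dec 2023: 211 days at 2.05% → £303,000 × 2.05% × 211/365 = £3,590.7575
Total = £5,531.6178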